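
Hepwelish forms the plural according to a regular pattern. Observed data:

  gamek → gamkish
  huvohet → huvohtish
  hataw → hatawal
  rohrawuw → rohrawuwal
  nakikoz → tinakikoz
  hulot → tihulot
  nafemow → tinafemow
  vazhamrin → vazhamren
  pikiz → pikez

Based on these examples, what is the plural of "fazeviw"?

fazevew

"fazeviw" has last vowel 'i'. The stems whose last vowel is 'i' (vazhamrin → vazhamren, pikiz → pikez) change the last vowel to 'e'.
The other patterns: stems whose last vowel is 'e' delete the last vowel and add -ish; stems whose last vowel is 'a' or 'u' add -al; stems whose last vowel is 'o' add the prefix ti-.
So fazeviw → fazevew.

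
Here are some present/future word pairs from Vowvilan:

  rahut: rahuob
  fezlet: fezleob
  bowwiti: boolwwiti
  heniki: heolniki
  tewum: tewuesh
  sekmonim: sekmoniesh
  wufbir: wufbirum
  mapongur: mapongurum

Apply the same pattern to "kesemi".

rahut and tewum both have last vowel 'u' yet inflect differently (rahuob, tewuesh), so the last vowel is not what conditions the rule; the final letter is.
"kesemi" ends in -i. The stems ending in -i (bowwiti → boolwwiti, heniki → heolniki) insert -ol- after the first vowel.
So kesemi → keolsemi.

keolsemi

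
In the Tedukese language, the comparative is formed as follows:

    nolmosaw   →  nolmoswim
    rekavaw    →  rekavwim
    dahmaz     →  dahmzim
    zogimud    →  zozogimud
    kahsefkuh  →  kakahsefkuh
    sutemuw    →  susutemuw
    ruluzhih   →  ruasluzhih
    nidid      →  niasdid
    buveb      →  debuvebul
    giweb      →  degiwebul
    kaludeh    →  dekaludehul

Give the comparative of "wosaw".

woswim

"wosaw" has last vowel 'a'. The stems whose last vowel is 'a' (nolmosaw → nolmoswim, rekavaw → rekavwim, dahmaz → dahmzim) delete the last vowel and add -im.
So wosaw → woswim.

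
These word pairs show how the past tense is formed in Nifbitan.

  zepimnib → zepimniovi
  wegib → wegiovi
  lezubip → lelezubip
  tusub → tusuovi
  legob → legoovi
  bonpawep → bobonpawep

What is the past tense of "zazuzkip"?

zazazuzkip

zepimnib and lezubip both have last vowel 'i' yet inflect differently (zepimniovi, lelezubip), so the last vowel is not what conditions the rule; the final letter is.
"zazuzkip" ends in -p. The stems ending in -p (lezubip → lelezubip, bonpawep → bobonpawep) repeat the first consonant+vowel as a prefix.
So zazuzkip → zazazuzkip.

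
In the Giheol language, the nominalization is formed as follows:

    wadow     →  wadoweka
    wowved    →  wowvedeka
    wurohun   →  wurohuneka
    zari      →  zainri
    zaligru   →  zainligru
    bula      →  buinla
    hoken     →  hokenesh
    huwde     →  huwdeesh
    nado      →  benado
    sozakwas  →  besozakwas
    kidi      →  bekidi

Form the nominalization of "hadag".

hadagesh

"hadag" begins with h-. The stems beginning with h- (hoken → hokenesh, huwde → huwdeesh) add -esh.
The other patterns: stems beginning with w- add -eka; stems beginning with b- or z- insert -in- after the first vowel; stems beginning with k-, n- or s- add the prefix be-.
So hadag → hadagesh.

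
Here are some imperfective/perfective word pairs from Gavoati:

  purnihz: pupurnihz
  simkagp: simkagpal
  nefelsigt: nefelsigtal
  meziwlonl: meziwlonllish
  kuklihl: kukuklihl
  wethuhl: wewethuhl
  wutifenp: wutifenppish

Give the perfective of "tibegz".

tibegzal

meziwlonl and wethuhl both end in -l yet inflect differently (meziwlonllish, wewethuhl), so the final letter is not what conditions the rule; the second-to-last letter is.
"tibegz" has second-to-last letter 'g'. The stems whose second-to-last letter is 'g' (simkagp → simkagpal, nefelsigt → nefelsigtal) add -al.
The other patterns: stems whose second-to-last letter is 'n' double the final consonant and add -ish; stems whose second-to-last letter is 'h' repeat the first consonant+vowel as a prefix.
So tibegz → tibegzal.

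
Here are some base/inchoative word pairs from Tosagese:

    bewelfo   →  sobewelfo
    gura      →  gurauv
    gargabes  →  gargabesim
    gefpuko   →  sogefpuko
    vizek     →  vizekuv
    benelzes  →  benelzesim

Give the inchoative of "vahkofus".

gargabes and vizek both have last vowel 'e' yet inflect differently (gargabesim, vizekuv), so the last vowel is not what conditions the rule; the final letter is.
"vahkofus" ends in -s. The stems ending in -s (gargabes → gargabesim, benelzes → benelzesim) add -im.
The other patterns: stems ending in -o add the prefix so-; stems ending in -a or -k add -uv.
So vahkofus → vahkofusim.

vahkofusim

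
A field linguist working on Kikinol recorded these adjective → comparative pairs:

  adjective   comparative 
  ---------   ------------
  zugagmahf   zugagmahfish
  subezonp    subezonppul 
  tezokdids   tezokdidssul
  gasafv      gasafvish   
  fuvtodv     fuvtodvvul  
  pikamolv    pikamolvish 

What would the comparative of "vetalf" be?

vetalfish

"vetalf" has second-to-last letter 'l'. The one such stem in the data (pikamolv → pikamolvish) adds -ish, so the same rule applies.
The other pattern: stems whose second-to-last letter is 'd' or 'n' double the final consonant and add -ul.
So vetalf → vetalfish.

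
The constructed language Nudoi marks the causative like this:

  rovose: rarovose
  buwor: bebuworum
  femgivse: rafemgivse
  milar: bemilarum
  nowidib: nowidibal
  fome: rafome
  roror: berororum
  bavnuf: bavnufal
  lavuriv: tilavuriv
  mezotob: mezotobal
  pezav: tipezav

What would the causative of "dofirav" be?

tidofirav

"dofirav" ends in -v. The stems ending in -v (pezav → tipezav, lavuriv → tilavuriv) add the prefix ti-.
So dofirav → tidofirav.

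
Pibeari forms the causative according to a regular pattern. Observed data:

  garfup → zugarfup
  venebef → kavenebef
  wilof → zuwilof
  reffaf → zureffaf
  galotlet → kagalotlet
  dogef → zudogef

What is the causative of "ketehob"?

kaketehob

reffaf and venebef both end in -f yet inflect differently (zureffaf, kavenebef), so the final letter is not what conditions the rule; the number of vowels is.
"ketehob" has 3 vowels. The stems with 3 vowels (venebef → kavenebef, galotlet → kagalotlet) add the prefix ka-.
So ketehob → kaketehob.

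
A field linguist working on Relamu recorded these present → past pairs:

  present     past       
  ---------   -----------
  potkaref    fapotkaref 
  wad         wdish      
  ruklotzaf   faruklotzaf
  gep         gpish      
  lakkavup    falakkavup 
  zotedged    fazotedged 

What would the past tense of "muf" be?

zotedged and wad both end in -d yet inflect differently (fazotedged, wdish), so the final letter is not what conditions the rule; the number of vowels is.
"muf" has 1 vowel. The stems with 1 vowel (wad → wdish, gep → gpish) delete the last vowel and add -ish.
The other pattern: stems with 3 vowels add the prefix fa-.
So muf → mfish.

mfish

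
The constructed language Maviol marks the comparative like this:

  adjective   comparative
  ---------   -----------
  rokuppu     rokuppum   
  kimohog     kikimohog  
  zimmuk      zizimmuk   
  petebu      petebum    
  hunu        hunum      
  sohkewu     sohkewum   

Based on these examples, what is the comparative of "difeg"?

didifeg

"difeg" ends in a consonant. The stems ending in a consonant (zimmuk → zizimmuk, kimohog → kikimohog) repeat the first consonant+vowel as a prefix.
So difeg → didifeg.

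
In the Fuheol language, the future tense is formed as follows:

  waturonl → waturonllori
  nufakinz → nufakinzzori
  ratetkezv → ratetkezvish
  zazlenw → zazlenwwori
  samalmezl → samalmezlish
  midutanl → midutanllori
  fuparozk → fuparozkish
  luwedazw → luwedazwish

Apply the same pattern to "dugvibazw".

zazlenw and luwedazw both end in -w yet inflect differently (zazlenwwori, luwedazwish), so the final letter is not what conditions the rule; the second-to-last letter is.
"dugvibazw" has second-to-last letter 'z'. The stems whose second-to-last letter is 'z' (luwedazw → luwedazwish, fuparozk → fuparozkish, samalmezl → samalmezlish) add -ish.
The other pattern: stems whose second-to-last letter is 'n' double the final consonant and add -ori.
So dugvibazw → dugvibazwish.

dugvibazwish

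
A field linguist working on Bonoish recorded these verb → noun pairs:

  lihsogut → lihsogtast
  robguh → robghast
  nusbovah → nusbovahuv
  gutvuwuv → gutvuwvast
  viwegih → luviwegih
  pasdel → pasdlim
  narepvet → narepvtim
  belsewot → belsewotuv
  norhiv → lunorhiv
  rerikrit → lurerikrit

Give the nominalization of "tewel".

"tewel" has last vowel 'e'. The stems whose last vowel is 'e' (pasdel → pasdlim, narepvet → narepvtim) delete the last vowel and add -im.
The other patterns: stems whose last vowel is 'i' add the prefix lu-; stems whose last vowel is 'a' or 'o' add -uv; stems whose last vowel is 'u' delete the last vowel and add -ast.
So tewel → tewlim.

tewlim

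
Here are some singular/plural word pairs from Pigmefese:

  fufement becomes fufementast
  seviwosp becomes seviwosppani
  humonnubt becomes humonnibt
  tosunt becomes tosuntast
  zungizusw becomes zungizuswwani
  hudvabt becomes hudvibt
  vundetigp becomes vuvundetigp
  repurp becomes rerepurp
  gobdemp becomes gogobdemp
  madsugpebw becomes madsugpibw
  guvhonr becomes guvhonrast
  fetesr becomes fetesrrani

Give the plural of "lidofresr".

lidofresrrani

"lidofresr" has second-to-last letter 's'. The stems whose second-to-last letter is 's' (seviwosp → seviwosppani, fetesr → fetesrrani, zungizusw → zungizuswwani) double the final consonant and add -ani.
So lidofresr → lidofresrrani.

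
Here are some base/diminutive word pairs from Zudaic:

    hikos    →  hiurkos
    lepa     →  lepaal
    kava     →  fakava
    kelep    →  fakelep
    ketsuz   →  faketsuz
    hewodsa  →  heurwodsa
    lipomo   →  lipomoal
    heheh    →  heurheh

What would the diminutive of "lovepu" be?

lovepual

"lovepu" begins with l-. The stems beginning with l- (lipomo → lipomoal, lepa → lepaal) add -al.
So lovepu → lovepual.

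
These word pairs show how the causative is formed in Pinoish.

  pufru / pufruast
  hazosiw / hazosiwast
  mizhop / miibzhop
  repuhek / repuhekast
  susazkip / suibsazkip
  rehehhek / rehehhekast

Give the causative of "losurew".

losurewast

susazkip and hazosiw both have last vowel 'i' yet inflect differently (suibsazkip, hazosiwast), so the last vowel is not what conditions the rule; the final letter is.
"losurew" ends in -w. The one such stem in the data (hazosiw → hazosiwast) adds -ast, so the same rule applies.
So losurew → losurewast.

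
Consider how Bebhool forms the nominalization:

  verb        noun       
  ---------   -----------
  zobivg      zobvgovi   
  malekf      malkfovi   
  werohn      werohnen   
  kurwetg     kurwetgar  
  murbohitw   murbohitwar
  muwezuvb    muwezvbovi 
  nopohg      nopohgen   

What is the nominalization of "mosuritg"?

nopohg and kurwetg both end in -g yet inflect differently (nopohgen, kurwetgar), so the final letter is not what conditions the rule; the second-to-last letter is.
"mosuritg" has second-to-last letter 't'. The stems whose second-to-last letter is 't' (kurwetg → kurwetgar, murbohitw → murbohitwar) add -ar.
So mosuritg → mosuritgar.

mosuritgar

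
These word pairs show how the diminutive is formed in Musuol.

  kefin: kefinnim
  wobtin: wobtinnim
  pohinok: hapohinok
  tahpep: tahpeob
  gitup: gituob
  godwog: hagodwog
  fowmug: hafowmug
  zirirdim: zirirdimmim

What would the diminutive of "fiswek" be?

"fiswek" ends in -k. The one such stem in the data (pohinok → hapohinok) adds the prefix ha-, so the same rule applies.
The other patterns: stems ending in -p drop the final letter and add -ob; stems ending in -m or -n double the final consonant and add -im.
So fiswek → hafiswek.

hafiswek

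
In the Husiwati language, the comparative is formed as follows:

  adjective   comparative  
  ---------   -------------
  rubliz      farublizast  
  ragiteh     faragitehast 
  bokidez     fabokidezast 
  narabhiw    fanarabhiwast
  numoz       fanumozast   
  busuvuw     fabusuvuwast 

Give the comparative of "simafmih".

Every pair shown (rubliz → farublizast, ragiteh → faragitehast, bokidez → fabokidezast, …) follows the same rule: add fa- … -ast around the stem.
So simafmih → fasimafmihast.

fasimafmihast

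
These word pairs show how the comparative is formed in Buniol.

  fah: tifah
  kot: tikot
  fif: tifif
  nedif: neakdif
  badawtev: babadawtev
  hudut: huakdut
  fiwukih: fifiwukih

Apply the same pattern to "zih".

"zih" has 1 vowel. The stems with 1 vowel (fif → tifif, kot → tikot, fah → tifah) add the prefix ti-.
The other patterns: stems with 2 vowels insert -ak- after the first vowel; stems with 3 vowels repeat the first consonant+vowel as a prefix.
So zih → tizih.

tizih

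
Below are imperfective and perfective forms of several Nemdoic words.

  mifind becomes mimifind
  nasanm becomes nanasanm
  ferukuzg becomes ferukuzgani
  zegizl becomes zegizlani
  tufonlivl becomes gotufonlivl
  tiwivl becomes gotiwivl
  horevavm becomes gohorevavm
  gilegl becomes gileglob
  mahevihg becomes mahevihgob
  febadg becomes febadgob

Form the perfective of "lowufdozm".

zegizl and tufonlivl both end in -l yet inflect differently (zegizlani, gotufonlivl), so the final letter is not what conditions the rule; the second-to-last letter is.
"lowufdozm" has second-to-last letter 'z'. The stems whose second-to-last letter is 'z' (ferukuzg → ferukuzgani, zegizl → zegizlani) add -ani.
So lowufdozm → lowufdozmani.

lowufdozmani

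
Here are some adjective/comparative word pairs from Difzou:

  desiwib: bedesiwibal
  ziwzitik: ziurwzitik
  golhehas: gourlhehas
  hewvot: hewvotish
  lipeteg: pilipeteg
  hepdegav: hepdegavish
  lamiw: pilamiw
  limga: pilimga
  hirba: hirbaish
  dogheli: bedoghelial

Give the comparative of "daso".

hirba and limga both end in -a yet inflect differently (hirbaish, pilimga), so the final letter is not what conditions the rule; the first letter is.
"daso" begins with d-. The stems beginning with d- (desiwib → bedesiwibal, dogheli → bedoghelial) add be- … -al around the stem.
So daso → bedasoal.

bedasoal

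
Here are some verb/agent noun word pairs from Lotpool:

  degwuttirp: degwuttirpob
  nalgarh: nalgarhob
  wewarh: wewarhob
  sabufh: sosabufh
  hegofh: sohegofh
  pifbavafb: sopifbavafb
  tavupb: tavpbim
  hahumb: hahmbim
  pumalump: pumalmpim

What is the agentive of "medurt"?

nalgarh and sabufh both end in -h yet inflect differently (nalgarhob, sosabufh), so the final letter is not what conditions the rule; the second-to-last letter is.
"medurt" has second-to-last letter 'r'. The stems whose second-to-last letter is 'r' (degwuttirp → degwuttirpob, nalgarh → nalgarhob, wewarh → wewarhob) add -ob.
The other patterns: stems whose second-to-last letter is 'f' add the prefix so-; stems whose second-to-last letter is 'm' or 'p' delete the last vowel and add -im.
So medurt → medurtob.

medurtob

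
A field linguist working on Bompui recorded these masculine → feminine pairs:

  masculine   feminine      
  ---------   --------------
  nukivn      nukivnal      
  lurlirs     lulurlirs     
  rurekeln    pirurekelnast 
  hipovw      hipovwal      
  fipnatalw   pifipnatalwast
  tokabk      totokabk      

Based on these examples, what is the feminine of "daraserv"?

dadaraserv

nukivn and rurekeln both end in -n yet inflect differently (nukivnal, pirurekelnast), so the final letter is not what conditions the rule; the second-to-last letter is.
"daraserv" has second-to-last letter 'r'. The one such stem in the data (lurlirs → lulurlirs) repeats the first consonant+vowel as a prefix (as does tokabk), so the same rule applies.
So daraserv → dadaraserv.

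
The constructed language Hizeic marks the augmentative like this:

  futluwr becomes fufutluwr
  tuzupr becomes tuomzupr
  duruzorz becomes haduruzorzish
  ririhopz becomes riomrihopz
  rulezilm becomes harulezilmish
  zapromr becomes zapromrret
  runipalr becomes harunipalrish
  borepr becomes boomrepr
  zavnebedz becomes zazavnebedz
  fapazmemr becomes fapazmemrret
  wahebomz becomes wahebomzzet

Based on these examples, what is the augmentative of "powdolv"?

zapromr and runipalr both end in -r yet inflect differently (zapromrret, harunipalrish), so the final letter is not what conditions the rule; the second-to-last letter is.
"powdolv" has second-to-last letter 'l'. The stems whose second-to-last letter is 'l' (rulezilm → harulezilmish, runipalr → harunipalrish) add ha- … -ish around the stem.
The other patterns: stems whose second-to-last letter is 'm' double the final consonant and add -et; stems whose second-to-last letter is 'p' insert -om- after the first vowel; stems whose second-to-last letter is 'd' or 'w' repeat the first consonant+vowel as a prefix.
So powdolv → hapowdolvish.

hapowdolvish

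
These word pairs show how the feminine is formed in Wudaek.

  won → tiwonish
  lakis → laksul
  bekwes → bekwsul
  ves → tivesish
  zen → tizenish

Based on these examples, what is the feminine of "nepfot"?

nepftul

"nepfot" has 2 vowels. The stems with 2 vowels (lakis → laksul, bekwes → bekwsul) delete the last vowel and add -ul.
So nepfot → nepftul.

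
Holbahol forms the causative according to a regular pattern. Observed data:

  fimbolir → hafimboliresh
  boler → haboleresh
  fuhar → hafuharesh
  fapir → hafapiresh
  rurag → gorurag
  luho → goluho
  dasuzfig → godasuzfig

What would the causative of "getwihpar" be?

fuhar and rurag both have last vowel 'a' yet inflect differently (hafuharesh, gorurag), so the last vowel is not what conditions the rule; the final letter is.
"getwihpar" ends in -r. The stems ending in -r (fimbolir → hafimboliresh, boler → haboleresh, fuhar → hafuharesh) add ha- … -esh around the stem.
The other pattern: stems ending in -g or -o add the prefix go-.
So getwihpar → hagetwihparesh.

hagetwihparesh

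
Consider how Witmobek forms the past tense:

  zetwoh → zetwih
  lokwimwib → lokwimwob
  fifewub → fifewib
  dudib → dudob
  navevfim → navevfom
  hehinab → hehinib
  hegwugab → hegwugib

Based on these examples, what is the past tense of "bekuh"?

dudib and hehinab both end in -b yet inflect differently (dudob, hehinib), so the final letter is not what conditions the rule; the last vowel is.
"bekuh" has last vowel 'u'. The one such stem in the data (fifewub → fifewib) changes the last vowel to 'i' (as do hehinab, zetwoh), so the same rule applies.
The other pattern: stems whose last vowel is 'i' change the last vowel to 'o'.
So bekuh → bekih.

bekih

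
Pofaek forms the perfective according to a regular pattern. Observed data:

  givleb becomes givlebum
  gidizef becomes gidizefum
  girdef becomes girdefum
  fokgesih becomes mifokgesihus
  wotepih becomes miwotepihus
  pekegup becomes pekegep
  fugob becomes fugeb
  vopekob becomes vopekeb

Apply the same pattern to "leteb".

"leteb" has last vowel 'e'. The stems whose last vowel is 'e' (givleb → givlebum, gidizef → gidizefum, girdef → girdefum) add -um.
The other patterns: stems whose last vowel is 'i' add mi- … -us around the stem; stems whose last vowel is 'o' or 'u' change the last vowel to 'e'.
So leteb → letebum.

letebum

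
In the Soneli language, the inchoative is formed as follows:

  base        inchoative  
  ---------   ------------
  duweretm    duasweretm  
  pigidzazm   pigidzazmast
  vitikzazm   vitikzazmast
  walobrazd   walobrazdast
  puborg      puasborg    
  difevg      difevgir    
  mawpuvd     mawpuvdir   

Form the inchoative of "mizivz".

mizivzir

walobrazd and mawpuvd both end in -d yet inflect differently (walobrazdast, mawpuvdir), so the final letter is not what conditions the rule; the second-to-last letter is.
"mizivz" has second-to-last letter 'v'. The stems whose second-to-last letter is 'v' (mawpuvd → mawpuvdir, difevg → difevgir) add -ir.
So mizivz → mizivzir.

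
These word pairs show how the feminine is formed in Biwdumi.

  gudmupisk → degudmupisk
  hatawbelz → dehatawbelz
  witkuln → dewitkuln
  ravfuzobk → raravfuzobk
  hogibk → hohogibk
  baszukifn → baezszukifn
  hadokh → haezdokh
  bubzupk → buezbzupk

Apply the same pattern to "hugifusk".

dehugifusk

"hugifusk" has second-to-last letter 's'. The one such stem in the data (gudmupisk → degudmupisk) adds the prefix de-, so the same rule applies.
The other patterns: stems whose second-to-last letter is 'b' repeat the first consonant+vowel as a prefix; stems whose second-to-last letter is 'f', 'k' or 'p' insert -ez- after the first vowel.
So hugifusk → dehugifusk.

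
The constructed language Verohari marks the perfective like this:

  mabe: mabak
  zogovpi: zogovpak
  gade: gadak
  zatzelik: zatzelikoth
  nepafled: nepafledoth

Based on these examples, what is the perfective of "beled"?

beledoth

gade and nepafled both have last vowel 'e' yet inflect differently (gadak, nepafledoth), so the last vowel is not what conditions the rule; whether the stem ends in a vowel or a consonant is.
"beled" ends in a consonant. The stems ending in a consonant (nepafled → nepafledoth, zatzelik → zatzelikoth) add -oth.
So beled → beledoth.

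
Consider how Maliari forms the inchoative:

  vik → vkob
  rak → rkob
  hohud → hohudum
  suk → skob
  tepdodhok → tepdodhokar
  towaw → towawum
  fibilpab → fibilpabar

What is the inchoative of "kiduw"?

suk and tepdodhok both end in -k yet inflect differently (skob, tepdodhokar), so the final letter is not what conditions the rule; the number of vowels is.
"kiduw" has 2 vowels. The stems with 2 vowels (towaw → towawum, hohud → hohudum) add -um.
So kiduw → kiduwum.

kiduwum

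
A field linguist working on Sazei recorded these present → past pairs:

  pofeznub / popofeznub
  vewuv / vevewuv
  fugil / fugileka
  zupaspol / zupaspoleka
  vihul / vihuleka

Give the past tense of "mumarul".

mumaruleka

"mumarul" ends in -l. The stems ending in -l (fugil → fugileka, zupaspol → zupaspoleka, vihul → vihuleka) add -eka.
The other pattern: stems ending in -b or -v repeat the first consonant+vowel as a prefix.
So mumarul → mumaruleka.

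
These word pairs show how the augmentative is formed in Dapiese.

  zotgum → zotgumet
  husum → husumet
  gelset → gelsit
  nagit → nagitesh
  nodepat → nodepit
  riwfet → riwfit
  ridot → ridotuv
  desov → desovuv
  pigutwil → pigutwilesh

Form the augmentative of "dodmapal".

"dodmapal" has last vowel 'a'. The one such stem in the data (nodepat → nodepit) changes the last vowel to 'i' (as do gelset, riwfet), so the same rule applies.
So dodmapal → dodmapil.

dodmapil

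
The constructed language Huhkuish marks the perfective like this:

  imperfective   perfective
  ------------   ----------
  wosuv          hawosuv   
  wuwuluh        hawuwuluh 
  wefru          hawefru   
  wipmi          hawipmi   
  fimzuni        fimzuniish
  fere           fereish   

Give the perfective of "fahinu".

fahinuish

wipmi and fimzuni both end in -i yet inflect differently (hawipmi, fimzuniish), so the final letter is not what conditions the rule; the first letter is.
"fahinu" begins with f-. The stems beginning with f- (fere → fereish, fimzuni → fimzuniish) add -ish.
The other pattern: stems beginning with w- add the prefix ha-.
So fahinu → fahinuish.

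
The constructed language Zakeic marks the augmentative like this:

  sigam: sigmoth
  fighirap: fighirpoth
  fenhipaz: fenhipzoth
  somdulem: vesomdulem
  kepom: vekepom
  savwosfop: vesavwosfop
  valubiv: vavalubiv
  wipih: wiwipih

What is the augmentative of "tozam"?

sigam and somdulem both end in -m yet inflect differently (sigmoth, vesomdulem), so the final letter is not what conditions the rule; the last vowel is.
"tozam" has last vowel 'a'. The stems whose last vowel is 'a' (sigam → sigmoth, fighirap → fighirpoth, fenhipaz → fenhipzoth) delete the last vowel and add -oth.
So tozam → tozmoth.

tozmoth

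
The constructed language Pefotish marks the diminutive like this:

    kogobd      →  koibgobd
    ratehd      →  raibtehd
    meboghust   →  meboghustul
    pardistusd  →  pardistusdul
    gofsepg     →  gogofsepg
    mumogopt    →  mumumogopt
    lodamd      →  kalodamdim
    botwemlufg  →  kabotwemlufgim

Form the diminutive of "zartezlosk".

kogobd and pardistusd both end in -d yet inflect differently (koibgobd, pardistusdul), so the final letter is not what conditions the rule; the second-to-last letter is.
"zartezlosk" has second-to-last letter 's'. The stems whose second-to-last letter is 's' (meboghust → meboghustul, pardistusd → pardistusdul) add -ul.
The other patterns: stems whose second-to-last letter is 'b' or 'h' insert -ib- after the first vowel; stems whose second-to-last letter is 'p' repeat the first consonant+vowel as a prefix; stems whose second-to-last letter is 'f' or 'm' add ka- … -im around the stem.
So zartezlosk → zartezloskul.

zartezloskul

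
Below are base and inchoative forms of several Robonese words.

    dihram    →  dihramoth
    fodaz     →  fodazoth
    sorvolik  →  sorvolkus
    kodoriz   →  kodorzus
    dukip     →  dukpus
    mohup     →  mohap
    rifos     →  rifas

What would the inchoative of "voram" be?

fodaz and kodoriz both end in -z yet inflect differently (fodazoth, kodorzus), so the final letter is not what conditions the rule; the last vowel is.
"voram" has last vowel 'a'. The stems whose last vowel is 'a' (dihram → dihramoth, fodaz → fodazoth) add -oth.
The other patterns: stems whose last vowel is 'i' delete the last vowel and add -us; stems whose last vowel is 'o' or 'u' change the last vowel to 'a'.
So voram → voramoth.

voramoth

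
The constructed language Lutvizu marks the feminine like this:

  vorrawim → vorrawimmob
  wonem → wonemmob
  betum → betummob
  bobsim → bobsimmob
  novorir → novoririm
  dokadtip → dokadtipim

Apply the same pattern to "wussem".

vorrawim and novorir both have last vowel 'i' yet inflect differently (vorrawimmob, novoririm), so the last vowel is not what conditions the rule; the final letter is.
"wussem" ends in -m. The stems ending in -m (vorrawim → vorrawimmob, wonem → wonemmob, betum → betummob) double the final consonant and add -ob.
The other pattern: stems ending in -p or -r add -im.
So wussem → wussemmob.

wussemmob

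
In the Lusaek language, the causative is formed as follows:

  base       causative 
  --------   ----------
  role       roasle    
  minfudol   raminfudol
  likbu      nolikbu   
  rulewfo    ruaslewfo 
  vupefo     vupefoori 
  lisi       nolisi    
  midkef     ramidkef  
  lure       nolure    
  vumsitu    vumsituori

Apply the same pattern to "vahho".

lure and role both end in -e yet inflect differently (nolure, roasle), so the final letter is not what conditions the rule; the first letter is.
"vahho" begins with v-. The stems beginning with v- (vupefo → vupefoori, vumsitu → vumsituori) add -ori.
So vahho → vahhoori.

vahhoori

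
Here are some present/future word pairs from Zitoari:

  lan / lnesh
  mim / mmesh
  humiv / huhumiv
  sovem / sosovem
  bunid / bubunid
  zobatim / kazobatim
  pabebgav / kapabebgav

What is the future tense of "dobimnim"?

kadobimnim

mim and sovem both end in -m yet inflect differently (mmesh, sosovem), so the final letter is not what conditions the rule; the number of vowels is.
"dobimnim" has 3 vowels. The stems with 3 vowels (zobatim → kazobatim, pabebgav → kapabebgav) add the prefix ka-.
So dobimnim → kadobimnim.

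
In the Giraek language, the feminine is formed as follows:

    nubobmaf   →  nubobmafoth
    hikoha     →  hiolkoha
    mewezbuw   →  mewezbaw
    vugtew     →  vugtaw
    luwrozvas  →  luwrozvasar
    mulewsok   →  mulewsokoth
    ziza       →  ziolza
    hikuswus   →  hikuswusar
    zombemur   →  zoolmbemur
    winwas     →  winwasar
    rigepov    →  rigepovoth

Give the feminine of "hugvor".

huolgvor

"hugvor" ends in -r. The one such stem in the data (zombemur → zoolmbemur) inserts -ol- after the first vowel (as do ziza, hikoha), so the same rule applies.
The other patterns: stems ending in -w change the last vowel to 'a'; stems ending in -s add -ar; stems ending in -f, -k or -v add -oth.
So hugvor → huolgvor.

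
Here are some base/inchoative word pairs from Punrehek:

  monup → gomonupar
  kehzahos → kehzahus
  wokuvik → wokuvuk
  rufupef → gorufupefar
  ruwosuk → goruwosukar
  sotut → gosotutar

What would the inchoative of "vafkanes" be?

ruwosuk and wokuvik both end in -k yet inflect differently (goruwosukar, wokuvuk), so the final letter is not what conditions the rule; the last vowel is.
"vafkanes" has last vowel 'e'. The one such stem in the data (rufupef → gorufupefar) adds go- … -ar around the stem, so the same rule applies.
The other pattern: stems whose last vowel is 'i' or 'o' change the last vowel to 'u'.
So vafkanes → govafkanesar.

govafkanesar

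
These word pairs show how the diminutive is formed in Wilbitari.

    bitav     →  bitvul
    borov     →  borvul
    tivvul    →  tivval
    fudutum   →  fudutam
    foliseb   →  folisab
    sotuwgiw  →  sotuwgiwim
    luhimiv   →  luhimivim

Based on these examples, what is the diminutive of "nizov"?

bitav and luhimiv both end in -v yet inflect differently (bitvul, luhimivim), so the final letter is not what conditions the rule; the last vowel is.
"nizov" has last vowel 'o'. The one such stem in the data (borov → borvul) deletes the last vowel and adds -ul (as does bitav), so the same rule applies.
The other patterns: stems whose last vowel is 'e' or 'u' change the last vowel to 'a'; stems whose last vowel is 'i' add -im.
So nizov → nizvul.

nizvul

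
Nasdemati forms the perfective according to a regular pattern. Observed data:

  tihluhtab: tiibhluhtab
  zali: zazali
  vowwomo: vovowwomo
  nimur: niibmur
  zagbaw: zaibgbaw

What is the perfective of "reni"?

rereni

zali and zagbaw both begin with z- yet inflect differently (zazali, zaibgbaw), so the first letter is not what conditions the rule; whether the stem ends in a vowel or a consonant is.
"reni" ends in a vowel. The stems ending in a vowel (vowwomo → vovowwomo, zali → zazali) repeat the first consonant+vowel as a prefix.
So reni → rereni.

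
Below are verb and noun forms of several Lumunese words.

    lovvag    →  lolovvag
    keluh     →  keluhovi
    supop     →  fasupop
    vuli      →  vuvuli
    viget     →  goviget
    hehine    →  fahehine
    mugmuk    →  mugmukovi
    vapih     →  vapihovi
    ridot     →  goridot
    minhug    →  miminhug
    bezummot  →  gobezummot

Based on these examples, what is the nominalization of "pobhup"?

vapih and vuli both have last vowel 'i' yet inflect differently (vapihovi, vuvuli), so the last vowel is not what conditions the rule; the final letter is.
"pobhup" ends in -p. The one such stem in the data (supop → fasupop) adds the prefix fa-, so the same rule applies.
So pobhup → fapobhup.

fapobhup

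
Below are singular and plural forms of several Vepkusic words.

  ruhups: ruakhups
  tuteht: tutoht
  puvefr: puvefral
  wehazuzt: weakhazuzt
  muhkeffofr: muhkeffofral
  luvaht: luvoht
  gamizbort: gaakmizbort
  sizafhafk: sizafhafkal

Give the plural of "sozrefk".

sozrefkal

"sozrefk" has second-to-last letter 'f'. The stems whose second-to-last letter is 'f' (sizafhafk → sizafhafkal, muhkeffofr → muhkeffofral, puvefr → puvefral) add -al.
The other patterns: stems whose second-to-last letter is 'h' change the last vowel to 'o'; stems whose second-to-last letter is 'p', 'r' or 'z' insert -ak- after the first vowel.
So sozrefk → sozrefkal.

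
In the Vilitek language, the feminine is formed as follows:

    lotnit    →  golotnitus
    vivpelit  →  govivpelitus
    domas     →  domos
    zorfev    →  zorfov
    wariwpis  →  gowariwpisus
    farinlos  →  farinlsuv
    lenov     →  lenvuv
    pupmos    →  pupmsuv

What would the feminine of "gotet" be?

gotot

farinlos and wariwpis both end in -s yet inflect differently (farinlsuv, gowariwpisus), so the final letter is not what conditions the rule; the last vowel is.
"gotet" has last vowel 'e'. The one such stem in the data (zorfev → zorfov) changes the last vowel to 'o' (as does domas), so the same rule applies.
The other patterns: stems whose last vowel is 'o' delete the last vowel and add -uv; stems whose last vowel is 'i' add go- … -us around the stem.
So gotet → gotot.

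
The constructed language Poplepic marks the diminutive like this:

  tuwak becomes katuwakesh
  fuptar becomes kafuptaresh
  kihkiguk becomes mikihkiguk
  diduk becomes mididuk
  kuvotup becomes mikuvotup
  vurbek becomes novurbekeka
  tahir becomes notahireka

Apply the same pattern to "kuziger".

"kuziger" has last vowel 'e'. The one such stem in the data (vurbek → novurbekeka) adds no- … -eka around the stem, so the same rule applies.
The other patterns: stems whose last vowel is 'a' add ka- … -esh around the stem; stems whose last vowel is 'u' add the prefix mi-.
So kuziger → nokuzigereka.

nokuzigereka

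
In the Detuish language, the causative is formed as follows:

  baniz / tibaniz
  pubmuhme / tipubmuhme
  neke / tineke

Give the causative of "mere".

timere

Every pair shown (baniz → tibaniz, pubmuhme → tipubmuhme, neke → tineke) follows the same rule: add the prefix ti-.
So mere → timere.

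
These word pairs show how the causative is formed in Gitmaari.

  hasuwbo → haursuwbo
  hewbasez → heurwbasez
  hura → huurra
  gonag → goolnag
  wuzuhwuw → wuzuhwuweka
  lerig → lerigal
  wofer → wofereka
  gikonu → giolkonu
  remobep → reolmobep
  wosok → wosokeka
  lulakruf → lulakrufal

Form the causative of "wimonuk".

wimonukeka

lerig and gonag both end in -g yet inflect differently (lerigal, goolnag), so the final letter is not what conditions the rule; the first letter is.
"wimonuk" begins with w-. The stems beginning with w- (wuzuhwuw → wuzuhwuweka, wofer → wofereka, wosok → wosokeka) add -eka.
The other patterns: stems beginning with l- add -al; stems beginning with h- insert -ur- after the first vowel; stems beginning with g- or r- insert -ol- after the first vowel.
So wimonuk → wimonukeka.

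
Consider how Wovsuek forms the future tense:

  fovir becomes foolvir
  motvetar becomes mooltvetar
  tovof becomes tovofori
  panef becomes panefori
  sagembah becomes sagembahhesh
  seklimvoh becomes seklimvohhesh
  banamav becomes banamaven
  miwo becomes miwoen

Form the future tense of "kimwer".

kiolmwer

motvetar and sagembah both have last vowel 'a' yet inflect differently (mooltvetar, sagembahhesh), so the last vowel is not what conditions the rule; the final letter is.
"kimwer" ends in -r. The stems ending in -r (fovir → foolvir, motvetar → mooltvetar) insert -ol- after the first vowel.
So kimwer → kiolmwer.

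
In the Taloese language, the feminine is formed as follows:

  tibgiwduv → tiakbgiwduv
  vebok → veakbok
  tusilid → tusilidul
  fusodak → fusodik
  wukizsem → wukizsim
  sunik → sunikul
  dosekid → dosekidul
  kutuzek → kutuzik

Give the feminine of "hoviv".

hovivul

kutuzek and sunik both end in -k yet inflect differently (kutuzik, sunikul), so the final letter is not what conditions the rule; the last vowel is.
"hoviv" has last vowel 'i'. The stems whose last vowel is 'i' (sunik → sunikul, dosekid → dosekidul, tusilid → tusilidul) add -ul.
So hoviv → hovivul.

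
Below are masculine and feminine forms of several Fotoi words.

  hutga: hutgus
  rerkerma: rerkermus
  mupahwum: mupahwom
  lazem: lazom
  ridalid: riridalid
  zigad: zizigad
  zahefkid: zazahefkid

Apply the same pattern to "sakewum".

hutga and zigad both have last vowel 'a' yet inflect differently (hutgus, zizigad), so the last vowel is not what conditions the rule; the final letter is.
"sakewum" ends in -m. The stems ending in -m (mupahwum → mupahwom, lazem → lazom) change the last vowel to 'o'.
The other patterns: stems ending in -a drop the final letter and add -us; stems ending in -d repeat the first consonant+vowel as a prefix.
So sakewum → sakewom.

sakewom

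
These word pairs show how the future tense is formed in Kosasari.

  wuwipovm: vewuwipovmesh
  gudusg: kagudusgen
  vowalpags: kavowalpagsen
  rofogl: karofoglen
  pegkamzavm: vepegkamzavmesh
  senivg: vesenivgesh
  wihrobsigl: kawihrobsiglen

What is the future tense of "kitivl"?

vekitivlesh

senivg and gudusg both end in -g yet inflect differently (vesenivgesh, kagudusgen), so the final letter is not what conditions the rule; the second-to-last letter is.
"kitivl" has second-to-last letter 'v'. The stems whose second-to-last letter is 'v' (wuwipovm → vewuwipovmesh, pegkamzavm → vepegkamzavmesh, senivg → vesenivgesh) add ve- … -esh around the stem.
The other pattern: stems whose second-to-last letter is 'g' or 's' add ka- … -en around the stem.
So kitivl → vekitivlesh.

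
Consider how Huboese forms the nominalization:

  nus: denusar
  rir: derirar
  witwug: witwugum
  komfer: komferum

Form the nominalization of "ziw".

deziwar

rir and komfer both end in -r yet inflect differently (derirar, komferum), so the final letter is not what conditions the rule; the number of vowels is.
"ziw" has 1 vowel. The stems with 1 vowel (nus → denusar, rir → derirar) add de- … -ar around the stem.
The other pattern: stems with 2 vowels add -um.
So ziw → deziwar.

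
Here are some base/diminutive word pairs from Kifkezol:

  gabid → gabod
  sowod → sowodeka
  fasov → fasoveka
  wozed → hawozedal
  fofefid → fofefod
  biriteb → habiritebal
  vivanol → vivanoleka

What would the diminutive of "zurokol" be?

wozed and fofefid both end in -d yet inflect differently (hawozedal, fofefod), so the final letter is not what conditions the rule; the last vowel is.
"zurokol" has last vowel 'o'. The stems whose last vowel is 'o' (fasov → fasoveka, vivanol → vivanoleka, sowod → sowodeka) add -eka.
So zurokol → zurokoleka.

zurokoleka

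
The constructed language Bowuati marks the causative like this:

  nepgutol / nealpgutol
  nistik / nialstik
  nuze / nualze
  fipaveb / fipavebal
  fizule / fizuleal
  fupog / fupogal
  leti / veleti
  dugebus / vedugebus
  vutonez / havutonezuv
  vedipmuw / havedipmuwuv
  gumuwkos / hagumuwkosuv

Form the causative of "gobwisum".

"gobwisum" begins with g-. The one such stem in the data (gumuwkos → hagumuwkosuv) adds ha- … -uv around the stem, so the same rule applies.
So gobwisum → hagobwisumuv.

hagobwisumuv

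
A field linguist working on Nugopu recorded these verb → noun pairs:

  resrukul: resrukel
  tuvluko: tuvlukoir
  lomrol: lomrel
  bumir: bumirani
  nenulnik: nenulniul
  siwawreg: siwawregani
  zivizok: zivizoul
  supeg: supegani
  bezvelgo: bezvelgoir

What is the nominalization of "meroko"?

merokoir

"meroko" ends in -o. The stems ending in -o (bezvelgo → bezvelgoir, tuvluko → tuvlukoir) add -ir.
So meroko → merokoir.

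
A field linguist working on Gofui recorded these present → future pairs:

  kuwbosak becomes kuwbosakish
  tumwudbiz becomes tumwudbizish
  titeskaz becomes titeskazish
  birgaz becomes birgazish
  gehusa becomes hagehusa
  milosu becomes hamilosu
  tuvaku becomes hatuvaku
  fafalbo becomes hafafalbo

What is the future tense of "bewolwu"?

habewolwu

"bewolwu" ends in a vowel. The stems ending in a vowel (gehusa → hagehusa, milosu → hamilosu, tuvaku → hatuvaku) add the prefix ha-.
The other pattern: stems ending in a consonant add -ish.
So bewolwu → habewolwu.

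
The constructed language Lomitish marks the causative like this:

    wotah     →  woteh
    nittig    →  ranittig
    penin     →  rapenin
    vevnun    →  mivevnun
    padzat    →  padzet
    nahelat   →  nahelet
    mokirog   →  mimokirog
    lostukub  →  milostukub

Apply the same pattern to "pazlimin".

nittig and mokirog both end in -g yet inflect differently (ranittig, mimokirog), so the final letter is not what conditions the rule; the last vowel is.
"pazlimin" has last vowel 'i'. The stems whose last vowel is 'i' (nittig → ranittig, penin → rapenin) add the prefix ra-.
The other patterns: stems whose last vowel is 'a' change the last vowel to 'e'; stems whose last vowel is 'o' or 'u' add the prefix mi-.
So pazlimin → rapazlimin.

rapazlimin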